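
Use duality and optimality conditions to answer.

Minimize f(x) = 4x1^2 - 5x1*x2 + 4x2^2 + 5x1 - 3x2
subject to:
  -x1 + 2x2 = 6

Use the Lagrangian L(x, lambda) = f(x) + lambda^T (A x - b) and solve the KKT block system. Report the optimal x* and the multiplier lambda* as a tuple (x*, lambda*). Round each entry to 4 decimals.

Form the Lagrangian:
  L(x, lambda) = (1/2) x^T Q x + c^T x + lambda^T (A x - b)
Stationarity (grad_x L = 0): Q x + c + A^T lambda = 0.
Primal feasibility: A x = b.

This gives the KKT block system:
  [ Q   A^T ] [ x     ]   [-c ]
  [ A    0  ] [ lambda ] = [ b ]

Solving the linear system:
  x*      = (-0.1, 2.95)
  lambda* = (-10.55)
  f(x*)   = 26.975

x* = (-0.1, 2.95), lambda* = (-10.55)


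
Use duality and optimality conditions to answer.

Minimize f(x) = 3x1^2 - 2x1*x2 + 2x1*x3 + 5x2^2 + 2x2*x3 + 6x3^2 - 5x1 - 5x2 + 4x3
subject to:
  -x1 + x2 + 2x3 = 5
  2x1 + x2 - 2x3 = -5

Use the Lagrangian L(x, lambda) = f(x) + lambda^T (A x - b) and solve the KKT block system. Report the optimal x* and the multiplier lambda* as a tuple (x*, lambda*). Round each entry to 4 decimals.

Form the Lagrangian:
  L(x, lambda) = (1/2) x^T Q x + c^T x + lambda^T (A x - b)
Stationarity (grad_x L = 0): Q x + c + A^T lambda = 0.
Primal feasibility: A x = b.

This gives the KKT block system:
  [ Q   A^T ] [ x     ]   [-c ]
  [ A    0  ] [ lambda ] = [ b ]

Solving the linear system:
  x*      = (-1.36, 0.68, 1.48)
  lambda* = (-8.84, 1.36)
  f(x*)   = 30.16

x* = (-1.36, 0.68, 1.48), lambda* = (-8.84, 1.36)


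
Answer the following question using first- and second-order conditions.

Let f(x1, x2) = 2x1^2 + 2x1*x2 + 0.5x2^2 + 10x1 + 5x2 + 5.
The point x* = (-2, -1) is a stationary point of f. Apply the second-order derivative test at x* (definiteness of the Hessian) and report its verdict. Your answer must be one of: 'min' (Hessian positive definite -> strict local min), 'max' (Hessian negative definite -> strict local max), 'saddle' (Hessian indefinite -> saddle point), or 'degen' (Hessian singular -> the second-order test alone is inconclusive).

Compute the Hessian H = grad^2 f:
  H = [[4, 2], [2, 1]]
Verify stationarity: grad f(x*) = H x* + g = (0, 0).
Eigenvalues of H: 0, 5.
H has a zero eigenvalue (singular; positive semidefinite but not definite), so H is neither positive definite, negative definite, nor indefinite. The second-order test alone is inconclusive -> degen.
(Indeed, f is constant along the null direction of H through x*, so x* is not a strict local extremum.)

degen


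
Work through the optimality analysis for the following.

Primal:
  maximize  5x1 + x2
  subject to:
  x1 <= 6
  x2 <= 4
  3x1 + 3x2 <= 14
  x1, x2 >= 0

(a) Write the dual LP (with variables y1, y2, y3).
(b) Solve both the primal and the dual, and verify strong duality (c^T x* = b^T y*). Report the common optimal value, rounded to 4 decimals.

The standard primal-dual pair for 'max c^T x s.t. A x <= b, x >= 0' is:
  Dual:  min b^T y  s.t.  A^T y >= c,  y >= 0.

So the dual LP is:
  minimize  6y1 + 4y2 + 14y3
  subject to:
    y1 + 3y3 >= 5
    y2 + 3y3 >= 1
    y1, y2, y3 >= 0

Solving the primal: x* = (4.6667, 0).
  primal value c^T x* = 23.3333.
Solving the dual: y* = (0, 0, 1.6667).
  dual value b^T y* = 23.3333.
Strong duality: c^T x* = b^T y*. Confirmed.

23.3333


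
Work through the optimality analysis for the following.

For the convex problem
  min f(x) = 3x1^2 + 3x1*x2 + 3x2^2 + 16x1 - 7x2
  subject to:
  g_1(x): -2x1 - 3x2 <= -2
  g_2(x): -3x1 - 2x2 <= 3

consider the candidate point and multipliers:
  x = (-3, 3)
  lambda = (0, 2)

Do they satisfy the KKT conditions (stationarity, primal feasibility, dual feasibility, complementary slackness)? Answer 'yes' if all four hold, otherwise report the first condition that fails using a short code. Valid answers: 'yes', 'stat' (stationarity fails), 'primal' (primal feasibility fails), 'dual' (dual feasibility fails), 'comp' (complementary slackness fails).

Gradient of f: grad f(x) = Q x + c = (7, 2)
Constraint values g_i(x) = a_i^T x - b_i:
  g_1((-3, 3)) = -1
  g_2((-3, 3)) = 0
Stationarity residual: grad f(x) + sum_i lambda_i a_i = (1, -2)
  -> stationarity FAILS
Primal feasibility (all g_i <= 0): OK
Dual feasibility (all lambda_i >= 0): OK
Complementary slackness (lambda_i * g_i(x) = 0 for all i): OK

Verdict: the first failing condition is stationarity -> stat.

stat


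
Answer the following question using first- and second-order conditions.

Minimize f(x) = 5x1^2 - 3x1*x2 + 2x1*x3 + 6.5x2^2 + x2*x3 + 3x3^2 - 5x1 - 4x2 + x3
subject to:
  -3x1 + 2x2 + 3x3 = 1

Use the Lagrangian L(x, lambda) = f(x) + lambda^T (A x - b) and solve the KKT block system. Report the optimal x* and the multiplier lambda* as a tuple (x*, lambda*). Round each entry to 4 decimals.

Form the Lagrangian:
  L(x, lambda) = (1/2) x^T Q x + c^T x + lambda^T (A x - b)
Stationarity (grad_x L = 0): Q x + c + A^T lambda = 0.
Primal feasibility: A x = b.

This gives the KKT block system:
  [ Q   A^T ] [ x     ]   [-c ]
  [ A    0  ] [ lambda ] = [ b ]

Solving the linear system:
  x*      = (0.2605, 0.5286, 0.2414)
  lambda* = (-1.166)
  f(x*)   = -1.0048

x* = (0.2605, 0.5286, 0.2414), lambda* = (-1.166)


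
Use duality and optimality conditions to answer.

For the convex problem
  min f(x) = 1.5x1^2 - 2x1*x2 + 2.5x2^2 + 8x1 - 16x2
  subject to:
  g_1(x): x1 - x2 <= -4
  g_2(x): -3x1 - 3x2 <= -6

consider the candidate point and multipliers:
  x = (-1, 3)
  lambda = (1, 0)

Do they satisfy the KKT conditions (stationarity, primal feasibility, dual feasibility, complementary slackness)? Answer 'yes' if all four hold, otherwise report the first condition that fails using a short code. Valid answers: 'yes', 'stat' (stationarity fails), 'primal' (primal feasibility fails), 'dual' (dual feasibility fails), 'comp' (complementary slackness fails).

Gradient of f: grad f(x) = Q x + c = (-1, 1)
Constraint values g_i(x) = a_i^T x - b_i:
  g_1((-1, 3)) = 0
  g_2((-1, 3)) = 0
Stationarity residual: grad f(x) + sum_i lambda_i a_i = (0, 0)
  -> stationarity OK
Primal feasibility (all g_i <= 0): OK
Dual feasibility (all lambda_i >= 0): OK
Complementary slackness (lambda_i * g_i(x) = 0 for all i): OK

Verdict: yes, KKT holds.

yes


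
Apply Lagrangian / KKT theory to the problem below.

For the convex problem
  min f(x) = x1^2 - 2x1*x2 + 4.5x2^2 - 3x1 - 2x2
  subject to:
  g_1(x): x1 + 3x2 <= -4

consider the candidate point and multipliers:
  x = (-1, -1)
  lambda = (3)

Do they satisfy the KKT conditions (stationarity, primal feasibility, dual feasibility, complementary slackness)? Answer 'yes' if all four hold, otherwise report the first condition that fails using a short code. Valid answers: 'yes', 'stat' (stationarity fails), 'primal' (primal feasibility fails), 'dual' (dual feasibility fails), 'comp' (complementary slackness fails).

Gradient of f: grad f(x) = Q x + c = (-3, -9)
Constraint values g_i(x) = a_i^T x - b_i:
  g_1((-1, -1)) = 0
Stationarity residual: grad f(x) + sum_i lambda_i a_i = (0, 0)
  -> stationarity OK
Primal feasibility (all g_i <= 0): OK
Dual feasibility (all lambda_i >= 0): OK
Complementary slackness (lambda_i * g_i(x) = 0 for all i): OK

Verdict: yes, KKT holds.

yes


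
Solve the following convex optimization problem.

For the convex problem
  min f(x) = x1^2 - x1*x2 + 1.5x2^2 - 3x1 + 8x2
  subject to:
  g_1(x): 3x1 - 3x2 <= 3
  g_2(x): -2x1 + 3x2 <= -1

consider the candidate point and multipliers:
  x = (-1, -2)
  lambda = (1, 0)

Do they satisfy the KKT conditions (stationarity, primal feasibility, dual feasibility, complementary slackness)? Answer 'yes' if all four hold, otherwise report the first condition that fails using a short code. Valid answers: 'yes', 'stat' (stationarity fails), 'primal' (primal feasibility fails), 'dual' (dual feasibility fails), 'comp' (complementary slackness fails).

Gradient of f: grad f(x) = Q x + c = (-3, 3)
Constraint values g_i(x) = a_i^T x - b_i:
  g_1((-1, -2)) = 0
  g_2((-1, -2)) = -3
Stationarity residual: grad f(x) + sum_i lambda_i a_i = (0, 0)
  -> stationarity OK
Primal feasibility (all g_i <= 0): OK
Dual feasibility (all lambda_i >= 0): OK
Complementary slackness (lambda_i * g_i(x) = 0 for all i): OK

Verdict: yes, KKT holds.

yes


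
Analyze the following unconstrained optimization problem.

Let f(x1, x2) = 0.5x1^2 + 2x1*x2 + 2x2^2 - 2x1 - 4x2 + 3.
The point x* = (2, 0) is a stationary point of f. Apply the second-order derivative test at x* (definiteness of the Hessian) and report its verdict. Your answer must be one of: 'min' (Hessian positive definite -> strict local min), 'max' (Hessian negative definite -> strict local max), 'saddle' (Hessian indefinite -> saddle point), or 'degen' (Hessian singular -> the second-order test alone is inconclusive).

Compute the Hessian H = grad^2 f:
  H = [[1, 2], [2, 4]]
Verify stationarity: grad f(x*) = H x* + g = (0, 0).
Eigenvalues of H: 0, 5.
H has a zero eigenvalue (singular; positive semidefinite but not definite), so H is neither positive definite, negative definite, nor indefinite. The second-order test alone is inconclusive -> degen.
(Indeed, f is constant along the null direction of H through x*, so x* is not a strict local extremum.)

degen


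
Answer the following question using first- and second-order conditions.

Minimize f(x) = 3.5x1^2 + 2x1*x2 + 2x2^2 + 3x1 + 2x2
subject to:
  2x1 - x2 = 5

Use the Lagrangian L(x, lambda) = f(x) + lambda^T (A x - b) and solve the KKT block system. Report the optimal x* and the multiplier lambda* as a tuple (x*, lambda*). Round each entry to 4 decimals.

Form the Lagrangian:
  L(x, lambda) = (1/2) x^T Q x + c^T x + lambda^T (A x - b)
Stationarity (grad_x L = 0): Q x + c + A^T lambda = 0.
Primal feasibility: A x = b.

This gives the KKT block system:
  [ Q   A^T ] [ x     ]   [-c ]
  [ A    0  ] [ lambda ] = [ b ]

Solving the linear system:
  x*      = (1.3871, -2.2258)
  lambda* = (-4.129)
  f(x*)   = 10.1774

x* = (1.3871, -2.2258), lambda* = (-4.129)


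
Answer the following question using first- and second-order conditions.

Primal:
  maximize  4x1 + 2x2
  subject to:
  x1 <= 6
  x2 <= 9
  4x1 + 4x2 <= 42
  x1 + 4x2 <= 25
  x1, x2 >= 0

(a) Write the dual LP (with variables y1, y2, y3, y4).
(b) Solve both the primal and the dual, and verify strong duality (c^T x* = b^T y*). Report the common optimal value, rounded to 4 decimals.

The standard primal-dual pair for 'max c^T x s.t. A x <= b, x >= 0' is:
  Dual:  min b^T y  s.t.  A^T y >= c,  y >= 0.

So the dual LP is:
  minimize  6y1 + 9y2 + 42y3 + 25y4
  subject to:
    y1 + 4y3 + y4 >= 4
    y2 + 4y3 + 4y4 >= 2
    y1, y2, y3, y4 >= 0

Solving the primal: x* = (6, 4.5).
  primal value c^T x* = 33.
Solving the dual: y* = (2, 0, 0.5, 0).
  dual value b^T y* = 33.
Strong duality: c^T x* = b^T y*. Confirmed.

33


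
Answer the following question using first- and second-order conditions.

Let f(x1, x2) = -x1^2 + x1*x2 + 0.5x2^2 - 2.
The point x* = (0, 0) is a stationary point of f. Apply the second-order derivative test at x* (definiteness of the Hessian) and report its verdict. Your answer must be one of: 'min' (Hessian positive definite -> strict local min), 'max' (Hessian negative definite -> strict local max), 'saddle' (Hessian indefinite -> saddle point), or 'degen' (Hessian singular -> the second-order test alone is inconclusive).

Compute the Hessian H = grad^2 f:
  H = [[-2, 1], [1, 1]]
Verify stationarity: grad f(x*) = H x* + g = (0, 0).
Eigenvalues of H: -2.3028, 1.3028.
Eigenvalues have mixed signs, so H is indefinite -> x* is a saddle point.

saddle


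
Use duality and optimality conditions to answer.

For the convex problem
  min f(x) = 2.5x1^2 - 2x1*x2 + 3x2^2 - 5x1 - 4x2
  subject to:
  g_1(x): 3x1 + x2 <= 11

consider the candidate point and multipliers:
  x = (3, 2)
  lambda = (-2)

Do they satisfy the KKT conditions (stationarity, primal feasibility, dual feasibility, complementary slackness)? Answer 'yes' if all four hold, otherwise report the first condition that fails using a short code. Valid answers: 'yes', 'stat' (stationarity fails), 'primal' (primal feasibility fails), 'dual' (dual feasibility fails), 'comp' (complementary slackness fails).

Gradient of f: grad f(x) = Q x + c = (6, 2)
Constraint values g_i(x) = a_i^T x - b_i:
  g_1((3, 2)) = 0
Stationarity residual: grad f(x) + sum_i lambda_i a_i = (0, 0)
  -> stationarity OK
Primal feasibility (all g_i <= 0): OK
Dual feasibility (all lambda_i >= 0): FAILS
Complementary slackness (lambda_i * g_i(x) = 0 for all i): OK

Verdict: the first failing condition is dual_feasibility -> dual.

dual


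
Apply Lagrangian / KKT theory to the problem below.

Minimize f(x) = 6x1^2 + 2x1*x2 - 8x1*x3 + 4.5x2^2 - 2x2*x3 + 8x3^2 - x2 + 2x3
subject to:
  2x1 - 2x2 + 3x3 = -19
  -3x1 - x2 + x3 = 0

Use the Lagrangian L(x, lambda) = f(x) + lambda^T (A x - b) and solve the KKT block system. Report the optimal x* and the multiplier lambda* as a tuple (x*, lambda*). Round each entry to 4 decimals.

Form the Lagrangian:
  L(x, lambda) = (1/2) x^T Q x + c^T x + lambda^T (A x - b)
Stationarity (grad_x L = 0): Q x + c + A^T lambda = 0.
Primal feasibility: A x = b.

This gives the KKT block system:
  [ Q   A^T ] [ x     ]   [-c ]
  [ A    0  ] [ lambda ] = [ b ]

Solving the linear system:
  x*      = (-1.9925, 2.9171, -3.0603)
  lambda* = (9.4701, 8.4491)
  f(x*)   = 85.4472

x* = (-1.9925, 2.9171, -3.0603), lambda* = (9.4701, 8.4491)


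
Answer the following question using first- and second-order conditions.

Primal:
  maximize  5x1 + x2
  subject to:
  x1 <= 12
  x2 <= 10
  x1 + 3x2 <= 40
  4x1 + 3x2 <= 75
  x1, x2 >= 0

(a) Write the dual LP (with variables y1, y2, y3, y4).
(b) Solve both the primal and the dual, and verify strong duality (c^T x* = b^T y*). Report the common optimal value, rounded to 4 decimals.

The standard primal-dual pair for 'max c^T x s.t. A x <= b, x >= 0' is:
  Dual:  min b^T y  s.t.  A^T y >= c,  y >= 0.

So the dual LP is:
  minimize  12y1 + 10y2 + 40y3 + 75y4
  subject to:
    y1 + y3 + 4y4 >= 5
    y2 + 3y3 + 3y4 >= 1
    y1, y2, y3, y4 >= 0

Solving the primal: x* = (12, 9).
  primal value c^T x* = 69.
Solving the dual: y* = (3.6667, 0, 0, 0.3333).
  dual value b^T y* = 69.
Strong duality: c^T x* = b^T y*. Confirmed.

69


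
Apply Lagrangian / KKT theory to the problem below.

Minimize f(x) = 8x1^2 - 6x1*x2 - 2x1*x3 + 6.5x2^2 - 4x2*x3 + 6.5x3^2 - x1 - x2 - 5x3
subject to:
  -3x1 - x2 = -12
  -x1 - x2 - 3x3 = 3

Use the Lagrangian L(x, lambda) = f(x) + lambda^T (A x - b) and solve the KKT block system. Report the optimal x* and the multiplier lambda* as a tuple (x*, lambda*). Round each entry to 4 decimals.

Form the Lagrangian:
  L(x, lambda) = (1/2) x^T Q x + c^T x + lambda^T (A x - b)
Stationarity (grad_x L = 0): Q x + c + A^T lambda = 0.
Primal feasibility: A x = b.

This gives the KKT block system:
  [ Q   A^T ] [ x     ]   [-c ]
  [ A    0  ] [ lambda ] = [ b ]

Solving the linear system:
  x*      = (3.544, 1.368, -2.6373)
  lambda* = (23.3509, -17.2817)
  f(x*)   = 170.1651

x* = (3.544, 1.368, -2.6373), lambda* = (23.3509, -17.2817)


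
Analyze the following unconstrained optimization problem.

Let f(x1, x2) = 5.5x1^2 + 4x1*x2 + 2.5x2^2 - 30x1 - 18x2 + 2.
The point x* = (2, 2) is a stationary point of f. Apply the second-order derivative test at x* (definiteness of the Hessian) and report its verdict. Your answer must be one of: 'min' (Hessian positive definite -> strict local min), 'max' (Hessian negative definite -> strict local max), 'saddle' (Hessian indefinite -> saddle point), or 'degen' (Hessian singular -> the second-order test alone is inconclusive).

Compute the Hessian H = grad^2 f:
  H = [[11, 4], [4, 5]]
Verify stationarity: grad f(x*) = H x* + g = (0, 0).
Eigenvalues of H: 3, 13.
Both eigenvalues > 0, so H is positive definite -> x* is a strict local min.

min


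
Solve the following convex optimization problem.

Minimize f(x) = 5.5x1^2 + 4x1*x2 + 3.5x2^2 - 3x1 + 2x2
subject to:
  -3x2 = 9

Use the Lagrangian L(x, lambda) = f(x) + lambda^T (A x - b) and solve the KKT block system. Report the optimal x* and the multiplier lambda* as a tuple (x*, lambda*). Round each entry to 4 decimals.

Form the Lagrangian:
  L(x, lambda) = (1/2) x^T Q x + c^T x + lambda^T (A x - b)
Stationarity (grad_x L = 0): Q x + c + A^T lambda = 0.
Primal feasibility: A x = b.

This gives the KKT block system:
  [ Q   A^T ] [ x     ]   [-c ]
  [ A    0  ] [ lambda ] = [ b ]

Solving the linear system:
  x*      = (1.3636, -3)
  lambda* = (-4.5152)
  f(x*)   = 15.2727

x* = (1.3636, -3), lambda* = (-4.5152)


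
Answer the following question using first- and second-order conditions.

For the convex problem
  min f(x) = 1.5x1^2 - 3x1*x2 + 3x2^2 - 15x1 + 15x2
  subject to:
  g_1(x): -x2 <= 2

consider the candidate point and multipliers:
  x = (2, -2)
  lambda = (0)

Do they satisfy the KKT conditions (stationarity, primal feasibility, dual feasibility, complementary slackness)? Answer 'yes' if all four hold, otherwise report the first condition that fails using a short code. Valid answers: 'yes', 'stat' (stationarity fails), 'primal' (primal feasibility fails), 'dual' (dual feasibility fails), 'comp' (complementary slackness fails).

Gradient of f: grad f(x) = Q x + c = (-3, -3)
Constraint values g_i(x) = a_i^T x - b_i:
  g_1((2, -2)) = 0
Stationarity residual: grad f(x) + sum_i lambda_i a_i = (-3, -3)
  -> stationarity FAILS
Primal feasibility (all g_i <= 0): OK
Dual feasibility (all lambda_i >= 0): OK
Complementary slackness (lambda_i * g_i(x) = 0 for all i): OK

Verdict: the first failing condition is stationarity -> stat.

stat


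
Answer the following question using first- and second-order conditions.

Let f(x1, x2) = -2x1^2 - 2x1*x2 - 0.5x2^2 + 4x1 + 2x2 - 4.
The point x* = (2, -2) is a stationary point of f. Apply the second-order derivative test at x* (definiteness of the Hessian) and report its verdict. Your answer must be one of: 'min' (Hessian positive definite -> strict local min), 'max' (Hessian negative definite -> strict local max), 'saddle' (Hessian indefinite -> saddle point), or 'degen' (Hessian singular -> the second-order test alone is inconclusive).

Compute the Hessian H = grad^2 f:
  H = [[-4, -2], [-2, -1]]
Verify stationarity: grad f(x*) = H x* + g = (0, 0).
Eigenvalues of H: -5, 0.
H has a zero eigenvalue (singular; negative semidefinite but not definite), so H is neither positive definite, negative definite, nor indefinite. The second-order test alone is inconclusive -> degen.
(Indeed, f is constant along the null direction of H through x*, so x* is not a strict local extremum.)

degen


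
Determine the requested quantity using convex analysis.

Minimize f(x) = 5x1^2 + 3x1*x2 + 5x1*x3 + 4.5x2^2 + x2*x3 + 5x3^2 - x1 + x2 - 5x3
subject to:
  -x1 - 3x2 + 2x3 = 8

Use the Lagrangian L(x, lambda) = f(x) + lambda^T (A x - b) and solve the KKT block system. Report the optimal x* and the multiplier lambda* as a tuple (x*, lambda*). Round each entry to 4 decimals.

Form the Lagrangian:
  L(x, lambda) = (1/2) x^T Q x + c^T x + lambda^T (A x - b)
Stationarity (grad_x L = 0): Q x + c + A^T lambda = 0.
Primal feasibility: A x = b.

This gives the KKT block system:
  [ Q   A^T ] [ x     ]   [-c ]
  [ A    0  ] [ lambda ] = [ b ]

Solving the linear system:
  x*      = (-0.7476, -1.2658, 1.7275)
  lambda* = (-3.6358)
  f(x*)   = 9.9651

x* = (-0.7476, -1.2658, 1.7275), lambda* = (-3.6358)


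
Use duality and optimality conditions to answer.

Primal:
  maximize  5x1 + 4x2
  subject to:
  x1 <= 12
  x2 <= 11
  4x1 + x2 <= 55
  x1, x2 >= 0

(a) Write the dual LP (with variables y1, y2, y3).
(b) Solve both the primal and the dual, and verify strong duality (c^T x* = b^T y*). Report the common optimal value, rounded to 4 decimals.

The standard primal-dual pair for 'max c^T x s.t. A x <= b, x >= 0' is:
  Dual:  min b^T y  s.t.  A^T y >= c,  y >= 0.

So the dual LP is:
  minimize  12y1 + 11y2 + 55y3
  subject to:
    y1 + 4y3 >= 5
    y2 + y3 >= 4
    y1, y2, y3 >= 0

Solving the primal: x* = (11, 11).
  primal value c^T x* = 99.
Solving the dual: y* = (0, 2.75, 1.25).
  dual value b^T y* = 99.
Strong duality: c^T x* = b^T y*. Confirmed.

99


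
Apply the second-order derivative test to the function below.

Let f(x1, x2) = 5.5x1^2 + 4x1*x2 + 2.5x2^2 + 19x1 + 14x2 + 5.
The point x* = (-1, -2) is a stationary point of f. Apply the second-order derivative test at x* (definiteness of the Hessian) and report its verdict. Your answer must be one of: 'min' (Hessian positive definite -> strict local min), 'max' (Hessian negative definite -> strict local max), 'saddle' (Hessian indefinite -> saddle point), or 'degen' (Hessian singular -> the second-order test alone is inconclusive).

Compute the Hessian H = grad^2 f:
  H = [[11, 4], [4, 5]]
Verify stationarity: grad f(x*) = H x* + g = (0, 0).
Eigenvalues of H: 3, 13.
Both eigenvalues > 0, so H is positive definite -> x* is a strict local min.

min


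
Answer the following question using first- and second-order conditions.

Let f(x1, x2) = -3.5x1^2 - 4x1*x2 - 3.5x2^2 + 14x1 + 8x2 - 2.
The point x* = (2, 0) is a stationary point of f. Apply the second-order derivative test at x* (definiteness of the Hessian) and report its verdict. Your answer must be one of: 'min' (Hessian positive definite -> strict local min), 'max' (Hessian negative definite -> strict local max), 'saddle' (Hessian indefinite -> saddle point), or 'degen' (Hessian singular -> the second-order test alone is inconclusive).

Compute the Hessian H = grad^2 f:
  H = [[-7, -4], [-4, -7]]
Verify stationarity: grad f(x*) = H x* + g = (0, 0).
Eigenvalues of H: -11, -3.
Both eigenvalues < 0, so H is negative definite -> x* is a strict local max.

max


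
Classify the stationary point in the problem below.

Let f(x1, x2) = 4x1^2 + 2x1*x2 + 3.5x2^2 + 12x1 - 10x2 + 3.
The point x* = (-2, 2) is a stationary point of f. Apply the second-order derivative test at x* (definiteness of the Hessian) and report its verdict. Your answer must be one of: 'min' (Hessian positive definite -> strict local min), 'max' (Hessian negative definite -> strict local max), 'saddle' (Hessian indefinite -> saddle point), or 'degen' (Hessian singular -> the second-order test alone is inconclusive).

Compute the Hessian H = grad^2 f:
  H = [[8, 2], [2, 7]]
Verify stationarity: grad f(x*) = H x* + g = (0, 0).
Eigenvalues of H: 5.4384, 9.5616.
Both eigenvalues > 0, so H is positive definite -> x* is a strict local min.

min


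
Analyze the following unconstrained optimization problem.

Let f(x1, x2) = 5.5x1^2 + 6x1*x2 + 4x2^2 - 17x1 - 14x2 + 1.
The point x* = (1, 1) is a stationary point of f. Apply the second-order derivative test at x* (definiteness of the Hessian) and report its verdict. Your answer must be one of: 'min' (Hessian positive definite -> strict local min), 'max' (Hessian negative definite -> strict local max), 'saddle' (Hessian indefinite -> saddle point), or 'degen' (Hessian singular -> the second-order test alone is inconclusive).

Compute the Hessian H = grad^2 f:
  H = [[11, 6], [6, 8]]
Verify stationarity: grad f(x*) = H x* + g = (0, 0).
Eigenvalues of H: 3.3153, 15.6847.
Both eigenvalues > 0, so H is positive definite -> x* is a strict local min.

min


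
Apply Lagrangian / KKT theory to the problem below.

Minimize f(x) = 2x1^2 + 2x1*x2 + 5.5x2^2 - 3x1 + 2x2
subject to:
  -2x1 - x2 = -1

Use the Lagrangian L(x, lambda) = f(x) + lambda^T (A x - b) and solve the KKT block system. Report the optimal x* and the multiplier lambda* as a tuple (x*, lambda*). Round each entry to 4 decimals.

Form the Lagrangian:
  L(x, lambda) = (1/2) x^T Q x + c^T x + lambda^T (A x - b)
Stationarity (grad_x L = 0): Q x + c + A^T lambda = 0.
Primal feasibility: A x = b.

This gives the KKT block system:
  [ Q   A^T ] [ x     ]   [-c ]
  [ A    0  ] [ lambda ] = [ b ]

Solving the linear system:
  x*      = (0.675, -0.35)
  lambda* = (-0.5)
  f(x*)   = -1.6125

x* = (0.675, -0.35), lambda* = (-0.5)


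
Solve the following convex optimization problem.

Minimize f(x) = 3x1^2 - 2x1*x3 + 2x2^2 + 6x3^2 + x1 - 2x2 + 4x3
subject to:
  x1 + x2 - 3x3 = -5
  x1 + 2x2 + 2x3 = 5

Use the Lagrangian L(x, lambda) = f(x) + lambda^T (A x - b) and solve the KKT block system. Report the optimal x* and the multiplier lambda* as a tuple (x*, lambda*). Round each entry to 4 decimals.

Form the Lagrangian:
  L(x, lambda) = (1/2) x^T Q x + c^T x + lambda^T (A x - b)
Stationarity (grad_x L = 0): Q x + c + A^T lambda = 0.
Primal feasibility: A x = b.

This gives the KKT block system:
  [ Q   A^T ] [ x     ]   [-c ]
  [ A    0  ] [ lambda ] = [ b ]

Solving the linear system:
  x*      = (-0.0345, 0.6466, 1.8707)
  lambda* = (6.4828, -3.5345)
  f(x*)   = 28.1207

x* = (-0.0345, 0.6466, 1.8707), lambda* = (6.4828, -3.5345)


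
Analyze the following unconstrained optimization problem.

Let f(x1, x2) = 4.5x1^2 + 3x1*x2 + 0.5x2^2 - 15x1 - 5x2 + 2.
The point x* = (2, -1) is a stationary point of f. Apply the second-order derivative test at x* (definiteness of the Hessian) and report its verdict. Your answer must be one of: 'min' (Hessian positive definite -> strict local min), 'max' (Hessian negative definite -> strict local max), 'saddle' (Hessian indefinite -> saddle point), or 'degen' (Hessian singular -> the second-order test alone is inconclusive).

Compute the Hessian H = grad^2 f:
  H = [[9, 3], [3, 1]]
Verify stationarity: grad f(x*) = H x* + g = (0, 0).
Eigenvalues of H: 0, 10.
H has a zero eigenvalue (singular; positive semidefinite but not definite), so H is neither positive definite, negative definite, nor indefinite. The second-order test alone is inconclusive -> degen.
(Indeed, f is constant along the null direction of H through x*, so x* is not a strict local extremum.)

degen


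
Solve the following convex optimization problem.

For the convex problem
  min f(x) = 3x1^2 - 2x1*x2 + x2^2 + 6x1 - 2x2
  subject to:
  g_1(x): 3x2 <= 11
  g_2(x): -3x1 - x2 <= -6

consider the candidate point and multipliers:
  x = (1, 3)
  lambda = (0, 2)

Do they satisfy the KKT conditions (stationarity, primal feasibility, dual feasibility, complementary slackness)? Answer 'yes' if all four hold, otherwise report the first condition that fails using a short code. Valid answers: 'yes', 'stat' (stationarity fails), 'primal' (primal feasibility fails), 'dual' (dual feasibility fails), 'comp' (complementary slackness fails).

Gradient of f: grad f(x) = Q x + c = (6, 2)
Constraint values g_i(x) = a_i^T x - b_i:
  g_1((1, 3)) = -2
  g_2((1, 3)) = 0
Stationarity residual: grad f(x) + sum_i lambda_i a_i = (0, 0)
  -> stationarity OK
Primal feasibility (all g_i <= 0): OK
Dual feasibility (all lambda_i >= 0): OK
Complementary slackness (lambda_i * g_i(x) = 0 for all i): OK

Verdict: yes, KKT holds.

yes


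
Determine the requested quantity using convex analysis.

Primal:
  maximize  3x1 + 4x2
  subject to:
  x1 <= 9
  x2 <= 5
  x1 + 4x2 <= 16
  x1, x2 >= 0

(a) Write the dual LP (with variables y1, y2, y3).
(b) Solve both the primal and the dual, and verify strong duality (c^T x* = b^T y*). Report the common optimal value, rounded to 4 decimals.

The standard primal-dual pair for 'max c^T x s.t. A x <= b, x >= 0' is:
  Dual:  min b^T y  s.t.  A^T y >= c,  y >= 0.

So the dual LP is:
  minimize  9y1 + 5y2 + 16y3
  subject to:
    y1 + y3 >= 3
    y2 + 4y3 >= 4
    y1, y2, y3 >= 0

Solving the primal: x* = (9, 1.75).
  primal value c^T x* = 34.
Solving the dual: y* = (2, 0, 1).
  dual value b^T y* = 34.
Strong duality: c^T x* = b^T y*. Confirmed.

34


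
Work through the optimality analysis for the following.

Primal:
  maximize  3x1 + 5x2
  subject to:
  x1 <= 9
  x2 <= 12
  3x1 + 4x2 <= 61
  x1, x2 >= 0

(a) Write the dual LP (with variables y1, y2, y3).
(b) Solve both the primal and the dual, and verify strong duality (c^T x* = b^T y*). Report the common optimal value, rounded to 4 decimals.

The standard primal-dual pair for 'max c^T x s.t. A x <= b, x >= 0' is:
  Dual:  min b^T y  s.t.  A^T y >= c,  y >= 0.

So the dual LP is:
  minimize  9y1 + 12y2 + 61y3
  subject to:
    y1 + 3y3 >= 3
    y2 + 4y3 >= 5
    y1, y2, y3 >= 0

Solving the primal: x* = (4.3333, 12).
  primal value c^T x* = 73.
Solving the dual: y* = (0, 1, 1).
  dual value b^T y* = 73.
Strong duality: c^T x* = b^T y*. Confirmed.

73


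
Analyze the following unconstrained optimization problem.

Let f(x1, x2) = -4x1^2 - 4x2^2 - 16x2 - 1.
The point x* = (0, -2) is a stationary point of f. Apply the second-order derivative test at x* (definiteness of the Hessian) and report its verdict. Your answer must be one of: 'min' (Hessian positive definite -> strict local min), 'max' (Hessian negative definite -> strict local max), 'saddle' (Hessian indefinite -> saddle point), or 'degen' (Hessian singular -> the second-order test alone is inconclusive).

Compute the Hessian H = grad^2 f:
  H = [[-8, 0], [0, -8]]
Verify stationarity: grad f(x*) = H x* + g = (0, 0).
Eigenvalues of H: -8, -8.
Both eigenvalues < 0, so H is negative definite -> x* is a strict local max.

max


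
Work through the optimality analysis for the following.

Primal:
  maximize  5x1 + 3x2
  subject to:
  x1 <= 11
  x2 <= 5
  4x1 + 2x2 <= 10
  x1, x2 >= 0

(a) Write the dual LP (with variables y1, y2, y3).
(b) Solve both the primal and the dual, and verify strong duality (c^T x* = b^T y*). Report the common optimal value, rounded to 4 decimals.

The standard primal-dual pair for 'max c^T x s.t. A x <= b, x >= 0' is:
  Dual:  min b^T y  s.t.  A^T y >= c,  y >= 0.

So the dual LP is:
  minimize  11y1 + 5y2 + 10y3
  subject to:
    y1 + 4y3 >= 5
    y2 + 2y3 >= 3
    y1, y2, y3 >= 0

Solving the primal: x* = (0, 5).
  primal value c^T x* = 15.
Solving the dual: y* = (0, 0.5, 1.25).
  dual value b^T y* = 15.
Strong duality: c^T x* = b^T y*. Confirmed.

15


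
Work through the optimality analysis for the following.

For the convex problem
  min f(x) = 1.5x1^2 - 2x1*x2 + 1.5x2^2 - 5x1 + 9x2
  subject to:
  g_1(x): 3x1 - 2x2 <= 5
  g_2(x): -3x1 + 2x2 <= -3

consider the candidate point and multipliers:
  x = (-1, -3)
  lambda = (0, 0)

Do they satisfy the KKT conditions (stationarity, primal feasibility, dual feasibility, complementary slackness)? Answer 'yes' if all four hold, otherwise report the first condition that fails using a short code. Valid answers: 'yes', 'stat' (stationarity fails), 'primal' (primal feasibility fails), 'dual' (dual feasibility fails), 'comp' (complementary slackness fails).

Gradient of f: grad f(x) = Q x + c = (-2, 2)
Constraint values g_i(x) = a_i^T x - b_i:
  g_1((-1, -3)) = -2
  g_2((-1, -3)) = 0
Stationarity residual: grad f(x) + sum_i lambda_i a_i = (-2, 2)
  -> stationarity FAILS
Primal feasibility (all g_i <= 0): OK
Dual feasibility (all lambda_i >= 0): OK
Complementary slackness (lambda_i * g_i(x) = 0 for all i): OK

Verdict: the first failing condition is stationarity -> stat.

stat


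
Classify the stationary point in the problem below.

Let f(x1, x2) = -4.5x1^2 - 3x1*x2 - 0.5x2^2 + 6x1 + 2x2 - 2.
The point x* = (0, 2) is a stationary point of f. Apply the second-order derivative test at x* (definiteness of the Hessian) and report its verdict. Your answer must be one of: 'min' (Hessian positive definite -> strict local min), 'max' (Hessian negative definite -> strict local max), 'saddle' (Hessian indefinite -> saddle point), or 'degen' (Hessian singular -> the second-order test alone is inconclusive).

Compute the Hessian H = grad^2 f:
  H = [[-9, -3], [-3, -1]]
Verify stationarity: grad f(x*) = H x* + g = (0, 0).
Eigenvalues of H: -10, 0.
H has a zero eigenvalue (singular; negative semidefinite but not definite), so H is neither positive definite, negative definite, nor indefinite. The second-order test alone is inconclusive -> degen.
(Indeed, f is constant along the null direction of H through x*, so x* is not a strict local extremum.)

degen


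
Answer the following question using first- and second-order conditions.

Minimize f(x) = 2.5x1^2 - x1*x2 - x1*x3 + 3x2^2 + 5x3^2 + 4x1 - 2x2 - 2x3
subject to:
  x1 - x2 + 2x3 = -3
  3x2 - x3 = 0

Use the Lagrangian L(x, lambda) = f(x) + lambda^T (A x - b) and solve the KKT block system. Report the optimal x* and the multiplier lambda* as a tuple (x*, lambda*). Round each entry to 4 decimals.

Form the Lagrangian:
  L(x, lambda) = (1/2) x^T Q x + c^T x + lambda^T (A x - b)
Stationarity (grad_x L = 0): Q x + c + A^T lambda = 0.
Primal feasibility: A x = b.

This gives the KKT block system:
  [ Q   A^T ] [ x     ]   [-c ]
  [ A    0  ] [ lambda ] = [ b ]

Solving the linear system:
  x*      = (-1.8697, -0.2261, -0.6782)
  lambda* = (4.4444, 1.977)
  f(x*)   = 3.8314

x* = (-1.8697, -0.2261, -0.6782), lambda* = (4.4444, 1.977)


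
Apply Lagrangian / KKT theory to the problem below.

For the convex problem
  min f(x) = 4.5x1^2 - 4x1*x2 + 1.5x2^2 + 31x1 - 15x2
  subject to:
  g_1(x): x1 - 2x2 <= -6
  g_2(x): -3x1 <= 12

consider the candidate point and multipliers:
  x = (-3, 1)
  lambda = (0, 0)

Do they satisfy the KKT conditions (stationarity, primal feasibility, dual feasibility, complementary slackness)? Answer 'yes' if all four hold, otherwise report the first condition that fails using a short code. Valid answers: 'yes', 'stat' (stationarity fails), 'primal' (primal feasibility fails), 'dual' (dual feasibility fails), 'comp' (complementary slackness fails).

Gradient of f: grad f(x) = Q x + c = (0, 0)
Constraint values g_i(x) = a_i^T x - b_i:
  g_1((-3, 1)) = 1
  g_2((-3, 1)) = -3
Stationarity residual: grad f(x) + sum_i lambda_i a_i = (0, 0)
  -> stationarity OK
Primal feasibility (all g_i <= 0): FAILS
Dual feasibility (all lambda_i >= 0): OK
Complementary slackness (lambda_i * g_i(x) = 0 for all i): OK

Verdict: the first failing condition is primal_feasibility -> primal.

primal


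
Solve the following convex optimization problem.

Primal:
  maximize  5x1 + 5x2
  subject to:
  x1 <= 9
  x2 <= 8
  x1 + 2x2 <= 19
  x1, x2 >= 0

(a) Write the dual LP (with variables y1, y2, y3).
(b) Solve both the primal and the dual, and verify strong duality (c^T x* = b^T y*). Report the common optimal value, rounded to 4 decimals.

The standard primal-dual pair for 'max c^T x s.t. A x <= b, x >= 0' is:
  Dual:  min b^T y  s.t.  A^T y >= c,  y >= 0.

So the dual LP is:
  minimize  9y1 + 8y2 + 19y3
  subject to:
    y1 + y3 >= 5
    y2 + 2y3 >= 5
    y1, y2, y3 >= 0

Solving the primal: x* = (9, 5).
  primal value c^T x* = 70.
Solving the dual: y* = (2.5, 0, 2.5).
  dual value b^T y* = 70.
Strong duality: c^T x* = b^T y*. Confirmed.

70


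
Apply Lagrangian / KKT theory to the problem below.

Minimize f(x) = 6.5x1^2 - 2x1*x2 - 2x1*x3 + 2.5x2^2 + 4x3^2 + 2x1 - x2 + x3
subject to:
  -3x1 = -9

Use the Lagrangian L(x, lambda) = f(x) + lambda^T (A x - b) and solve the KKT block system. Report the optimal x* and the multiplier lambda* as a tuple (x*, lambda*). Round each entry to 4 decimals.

Form the Lagrangian:
  L(x, lambda) = (1/2) x^T Q x + c^T x + lambda^T (A x - b)
Stationarity (grad_x L = 0): Q x + c + A^T lambda = 0.
Primal feasibility: A x = b.

This gives the KKT block system:
  [ Q   A^T ] [ x     ]   [-c ]
  [ A    0  ] [ lambda ] = [ b ]

Solving the linear system:
  x*      = (3, 1.4, 0.625)
  lambda* = (12.3167)
  f(x*)   = 58.0375

x* = (3, 1.4, 0.625), lambda* = (12.3167)


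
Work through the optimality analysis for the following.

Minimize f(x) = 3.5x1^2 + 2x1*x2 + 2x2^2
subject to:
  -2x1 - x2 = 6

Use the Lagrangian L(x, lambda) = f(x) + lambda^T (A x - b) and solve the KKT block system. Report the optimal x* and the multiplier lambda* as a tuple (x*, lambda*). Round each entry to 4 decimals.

Form the Lagrangian:
  L(x, lambda) = (1/2) x^T Q x + c^T x + lambda^T (A x - b)
Stationarity (grad_x L = 0): Q x + c + A^T lambda = 0.
Primal feasibility: A x = b.

This gives the KKT block system:
  [ Q   A^T ] [ x     ]   [-c ]
  [ A    0  ] [ lambda ] = [ b ]

Solving the linear system:
  x*      = (-2.4, -1.2)
  lambda* = (-9.6)
  f(x*)   = 28.8

x* = (-2.4, -1.2), lambda* = (-9.6)


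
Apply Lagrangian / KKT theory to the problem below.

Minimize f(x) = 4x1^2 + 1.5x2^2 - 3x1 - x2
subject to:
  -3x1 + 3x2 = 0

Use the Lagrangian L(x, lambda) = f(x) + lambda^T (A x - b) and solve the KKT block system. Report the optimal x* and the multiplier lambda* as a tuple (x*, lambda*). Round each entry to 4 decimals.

Form the Lagrangian:
  L(x, lambda) = (1/2) x^T Q x + c^T x + lambda^T (A x - b)
Stationarity (grad_x L = 0): Q x + c + A^T lambda = 0.
Primal feasibility: A x = b.

This gives the KKT block system:
  [ Q   A^T ] [ x     ]   [-c ]
  [ A    0  ] [ lambda ] = [ b ]

Solving the linear system:
  x*      = (0.3636, 0.3636)
  lambda* = (-0.0303)
  f(x*)   = -0.7273

x* = (0.3636, 0.3636), lambda* = (-0.0303)


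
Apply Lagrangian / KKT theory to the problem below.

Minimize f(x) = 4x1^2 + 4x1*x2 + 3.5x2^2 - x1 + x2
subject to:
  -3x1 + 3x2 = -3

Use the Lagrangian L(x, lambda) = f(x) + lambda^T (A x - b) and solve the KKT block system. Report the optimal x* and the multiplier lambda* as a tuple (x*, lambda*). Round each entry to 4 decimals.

Form the Lagrangian:
  L(x, lambda) = (1/2) x^T Q x + c^T x + lambda^T (A x - b)
Stationarity (grad_x L = 0): Q x + c + A^T lambda = 0.
Primal feasibility: A x = b.

This gives the KKT block system:
  [ Q   A^T ] [ x     ]   [-c ]
  [ A    0  ] [ lambda ] = [ b ]

Solving the linear system:
  x*      = (0.4783, -0.5217)
  lambda* = (0.2464)
  f(x*)   = -0.1304

x* = (0.4783, -0.5217), lambda* = (0.2464)


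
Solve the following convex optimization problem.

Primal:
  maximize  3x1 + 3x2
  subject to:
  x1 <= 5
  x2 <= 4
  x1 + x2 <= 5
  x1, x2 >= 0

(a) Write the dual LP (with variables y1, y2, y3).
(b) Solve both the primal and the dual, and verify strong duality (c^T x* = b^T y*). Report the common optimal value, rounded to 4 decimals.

The standard primal-dual pair for 'max c^T x s.t. A x <= b, x >= 0' is:
  Dual:  min b^T y  s.t.  A^T y >= c,  y >= 0.

So the dual LP is:
  minimize  5y1 + 4y2 + 5y3
  subject to:
    y1 + y3 >= 3
    y2 + y3 >= 3
    y1, y2, y3 >= 0

Solving the primal: x* = (1, 4).
  primal value c^T x* = 15.
Solving the dual: y* = (0, 0, 3).
  dual value b^T y* = 15.
Strong duality: c^T x* = b^T y*. Confirmed.

15


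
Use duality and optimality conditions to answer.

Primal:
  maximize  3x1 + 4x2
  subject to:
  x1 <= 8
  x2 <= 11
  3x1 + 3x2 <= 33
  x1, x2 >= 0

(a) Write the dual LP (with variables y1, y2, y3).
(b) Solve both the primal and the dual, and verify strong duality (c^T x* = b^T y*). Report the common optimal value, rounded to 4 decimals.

The standard primal-dual pair for 'max c^T x s.t. A x <= b, x >= 0' is:
  Dual:  min b^T y  s.t.  A^T y >= c,  y >= 0.

So the dual LP is:
  minimize  8y1 + 11y2 + 33y3
  subject to:
    y1 + 3y3 >= 3
    y2 + 3y3 >= 4
    y1, y2, y3 >= 0

Solving the primal: x* = (0, 11).
  primal value c^T x* = 44.
Solving the dual: y* = (0, 0, 1.3333).
  dual value b^T y* = 44.
Strong duality: c^T x* = b^T y*. Confirmed.

44


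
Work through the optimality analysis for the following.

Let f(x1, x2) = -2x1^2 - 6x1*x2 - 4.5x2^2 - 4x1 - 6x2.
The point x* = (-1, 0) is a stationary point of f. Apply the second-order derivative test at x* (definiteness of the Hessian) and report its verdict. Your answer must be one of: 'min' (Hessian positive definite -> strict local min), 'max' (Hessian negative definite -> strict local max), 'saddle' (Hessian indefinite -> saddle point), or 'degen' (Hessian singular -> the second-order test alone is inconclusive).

Compute the Hessian H = grad^2 f:
  H = [[-4, -6], [-6, -9]]
Verify stationarity: grad f(x*) = H x* + g = (0, 0).
Eigenvalues of H: -13, 0.
H has a zero eigenvalue (singular; negative semidefinite but not definite), so H is neither positive definite, negative definite, nor indefinite. The second-order test alone is inconclusive -> degen.
(Indeed, f is constant along the null direction of H through x*, so x* is not a strict local extremum.)

degen


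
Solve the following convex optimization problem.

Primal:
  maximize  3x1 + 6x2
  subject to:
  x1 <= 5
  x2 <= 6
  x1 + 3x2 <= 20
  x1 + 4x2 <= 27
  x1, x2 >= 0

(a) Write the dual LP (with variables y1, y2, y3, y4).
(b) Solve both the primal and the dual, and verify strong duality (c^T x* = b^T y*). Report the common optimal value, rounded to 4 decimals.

The standard primal-dual pair for 'max c^T x s.t. A x <= b, x >= 0' is:
  Dual:  min b^T y  s.t.  A^T y >= c,  y >= 0.

So the dual LP is:
  minimize  5y1 + 6y2 + 20y3 + 27y4
  subject to:
    y1 + y3 + y4 >= 3
    y2 + 3y3 + 4y4 >= 6
    y1, y2, y3, y4 >= 0

Solving the primal: x* = (5, 5).
  primal value c^T x* = 45.
Solving the dual: y* = (1, 0, 2, 0).
  dual value b^T y* = 45.
Strong duality: c^T x* = b^T y*. Confirmed.

45
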